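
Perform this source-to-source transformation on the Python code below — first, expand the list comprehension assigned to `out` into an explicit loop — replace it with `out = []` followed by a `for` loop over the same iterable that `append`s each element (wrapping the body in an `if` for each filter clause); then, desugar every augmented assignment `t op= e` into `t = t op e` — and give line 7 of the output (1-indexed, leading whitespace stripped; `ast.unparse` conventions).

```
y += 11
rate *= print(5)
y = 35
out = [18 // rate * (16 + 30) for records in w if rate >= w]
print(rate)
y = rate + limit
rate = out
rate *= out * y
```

out.append(18 // rate * (16 + 30))

Transformed code:
y = y + 11
rate = rate * print(5)
y = 35
out = []
for records in w:
    if rate >= w:
        out.append(18 // rate * (16 + 30))
print(rate)
y = rate + limit
rate = out
rate = rate * (out * y)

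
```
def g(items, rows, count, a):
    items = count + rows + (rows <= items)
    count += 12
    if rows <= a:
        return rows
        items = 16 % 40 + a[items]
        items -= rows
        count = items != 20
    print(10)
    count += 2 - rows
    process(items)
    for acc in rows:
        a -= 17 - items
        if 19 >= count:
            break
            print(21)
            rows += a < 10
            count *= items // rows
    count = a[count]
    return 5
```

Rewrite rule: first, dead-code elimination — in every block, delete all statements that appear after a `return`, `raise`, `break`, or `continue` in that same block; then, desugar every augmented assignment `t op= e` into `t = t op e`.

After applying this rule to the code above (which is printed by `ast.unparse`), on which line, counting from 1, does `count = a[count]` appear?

Transformed code:
def g(items, rows, count, a):
    items = count + rows + (rows <= items)
    count = count + 12
    if rows <= a:
        return rows
    print(10)
    count = count + (2 - rows)
    process(items)
    for acc in rows:
        a = a - (17 - items)
        if 19 >= count:
            break
    count = a[count]
    return 5

13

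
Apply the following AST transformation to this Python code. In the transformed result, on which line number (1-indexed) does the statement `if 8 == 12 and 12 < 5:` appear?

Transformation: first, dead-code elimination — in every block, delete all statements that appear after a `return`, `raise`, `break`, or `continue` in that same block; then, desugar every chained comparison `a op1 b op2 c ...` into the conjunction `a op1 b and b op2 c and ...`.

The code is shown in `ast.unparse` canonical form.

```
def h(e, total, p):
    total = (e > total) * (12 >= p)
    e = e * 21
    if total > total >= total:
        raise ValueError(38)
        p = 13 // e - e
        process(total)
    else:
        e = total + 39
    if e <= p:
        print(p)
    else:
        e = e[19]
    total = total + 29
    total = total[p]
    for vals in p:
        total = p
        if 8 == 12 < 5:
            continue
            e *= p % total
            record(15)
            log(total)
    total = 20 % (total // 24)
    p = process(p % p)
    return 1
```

Transformed code:
def h(e, total, p):
    total = (e > total) * (12 >= p)
    e = e * 21
    if total > total and total >= total:
        raise ValueError(38)
    else:
        e = total + 39
    if e <= p:
        print(p)
    else:
        e = e[19]
    total = total + 29
    total = total[p]
    for vals in p:
        total = p
        if 8 == 12 and 12 < 5:
            continue
    total = 20 % (total // 24)
    p = process(p % p)
    return 1

16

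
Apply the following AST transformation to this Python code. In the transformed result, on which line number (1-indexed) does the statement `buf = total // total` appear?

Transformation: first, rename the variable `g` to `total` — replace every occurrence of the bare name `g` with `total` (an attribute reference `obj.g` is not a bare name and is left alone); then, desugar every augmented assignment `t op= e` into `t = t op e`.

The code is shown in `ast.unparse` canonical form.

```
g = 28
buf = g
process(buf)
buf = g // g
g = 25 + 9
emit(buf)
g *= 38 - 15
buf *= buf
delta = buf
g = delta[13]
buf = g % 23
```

Transformed code:
total = 28
buf = total
process(buf)
buf = total // total
total = 25 + 9
emit(buf)
total = total * (38 - 15)
buf = buf * buf
delta = buf
total = delta[13]
buf = total % 23

4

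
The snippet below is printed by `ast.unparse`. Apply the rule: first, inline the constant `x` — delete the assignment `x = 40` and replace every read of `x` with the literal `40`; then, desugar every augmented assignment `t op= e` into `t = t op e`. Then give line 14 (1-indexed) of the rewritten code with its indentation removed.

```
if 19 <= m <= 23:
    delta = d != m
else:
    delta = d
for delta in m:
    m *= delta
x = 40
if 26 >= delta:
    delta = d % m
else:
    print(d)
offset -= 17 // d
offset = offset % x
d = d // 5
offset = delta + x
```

offset = delta + 40

Transformed code:
if 19 <= m <= 23:
    delta = d != m
else:
    delta = d
for delta in m:
    m = m * delta
if 26 >= delta:
    delta = d % m
else:
    print(d)
offset = offset - 17 // d
offset = offset % 40
d = d // 5
offset = delta + 40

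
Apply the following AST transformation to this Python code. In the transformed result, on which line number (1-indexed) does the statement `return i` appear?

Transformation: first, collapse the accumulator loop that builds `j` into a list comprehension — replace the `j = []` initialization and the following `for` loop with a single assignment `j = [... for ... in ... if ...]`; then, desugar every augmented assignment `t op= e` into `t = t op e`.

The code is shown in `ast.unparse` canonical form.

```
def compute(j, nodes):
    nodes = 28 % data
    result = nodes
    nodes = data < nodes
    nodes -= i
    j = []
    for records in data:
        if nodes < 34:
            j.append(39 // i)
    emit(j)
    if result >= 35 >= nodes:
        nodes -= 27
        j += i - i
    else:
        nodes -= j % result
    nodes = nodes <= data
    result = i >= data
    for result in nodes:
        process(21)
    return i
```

17

Transformed code:
def compute(j, nodes):
    nodes = 28 % data
    result = nodes
    nodes = data < nodes
    nodes = nodes - i
    j = [39 // i for records in data if nodes < 34]
    emit(j)
    if result >= 35 >= nodes:
        nodes = nodes - 27
        j = j + (i - i)
    else:
        nodes = nodes - j % result
    nodes = nodes <= data
    result = i >= data
    for result in nodes:
        process(21)
    return i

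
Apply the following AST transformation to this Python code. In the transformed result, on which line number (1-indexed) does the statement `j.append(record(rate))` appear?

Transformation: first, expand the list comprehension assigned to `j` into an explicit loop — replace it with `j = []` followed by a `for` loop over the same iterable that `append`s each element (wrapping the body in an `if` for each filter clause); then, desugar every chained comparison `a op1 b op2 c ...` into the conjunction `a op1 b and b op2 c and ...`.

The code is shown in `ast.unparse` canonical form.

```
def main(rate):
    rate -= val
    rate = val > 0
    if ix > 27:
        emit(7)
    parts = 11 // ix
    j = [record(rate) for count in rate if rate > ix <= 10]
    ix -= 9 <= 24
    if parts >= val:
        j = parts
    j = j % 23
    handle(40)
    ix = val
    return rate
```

10

Transformed code:
def main(rate):
    rate -= val
    rate = val > 0
    if ix > 27:
        emit(7)
    parts = 11 // ix
    j = []
    for count in rate:
        if rate > ix and ix <= 10:
            j.append(record(rate))
    ix -= 9 <= 24
    if parts >= val:
        j = parts
    j = j % 23
    handle(40)
    ix = val
    return rate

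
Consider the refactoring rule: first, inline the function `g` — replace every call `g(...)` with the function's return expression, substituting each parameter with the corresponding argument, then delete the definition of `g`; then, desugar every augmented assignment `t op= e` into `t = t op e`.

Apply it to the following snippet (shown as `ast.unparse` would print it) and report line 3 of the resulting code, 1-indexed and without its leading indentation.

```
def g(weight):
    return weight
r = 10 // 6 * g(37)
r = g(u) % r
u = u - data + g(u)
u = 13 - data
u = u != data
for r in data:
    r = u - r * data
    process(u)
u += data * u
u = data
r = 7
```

u = u - data + u

Transformed code:
r = 10 // 6 * 37
r = u % r
u = u - data + u
u = 13 - data
u = u != data
for r in data:
    r = u - r * data
    process(u)
u = u + data * u
u = data
r = 7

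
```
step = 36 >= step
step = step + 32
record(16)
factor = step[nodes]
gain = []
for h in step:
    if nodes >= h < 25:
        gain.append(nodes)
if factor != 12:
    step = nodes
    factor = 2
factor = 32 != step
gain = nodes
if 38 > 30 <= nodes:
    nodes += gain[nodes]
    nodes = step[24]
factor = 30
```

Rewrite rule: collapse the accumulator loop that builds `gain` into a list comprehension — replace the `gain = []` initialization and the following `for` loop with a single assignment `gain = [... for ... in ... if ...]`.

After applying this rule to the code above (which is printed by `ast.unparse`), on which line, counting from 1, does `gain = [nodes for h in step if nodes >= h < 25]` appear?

Transformed code:
step = 36 >= step
step = step + 32
record(16)
factor = step[nodes]
gain = [nodes for h in step if nodes >= h < 25]
if factor != 12:
    step = nodes
    factor = 2
factor = 32 != step
gain = nodes
if 38 > 30 <= nodes:
    nodes += gain[nodes]
    nodes = step[24]
factor = 30

5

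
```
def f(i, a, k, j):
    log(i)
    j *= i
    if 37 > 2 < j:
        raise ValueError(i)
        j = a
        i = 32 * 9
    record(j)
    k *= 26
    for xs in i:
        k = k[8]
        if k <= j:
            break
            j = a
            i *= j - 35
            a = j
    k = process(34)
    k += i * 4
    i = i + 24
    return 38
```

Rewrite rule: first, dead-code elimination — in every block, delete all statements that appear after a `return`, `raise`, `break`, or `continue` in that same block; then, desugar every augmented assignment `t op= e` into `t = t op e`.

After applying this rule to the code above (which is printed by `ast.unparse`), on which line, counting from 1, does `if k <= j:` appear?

Transformed code:
def f(i, a, k, j):
    log(i)
    j = j * i
    if 37 > 2 < j:
        raise ValueError(i)
    record(j)
    k = k * 26
    for xs in i:
        k = k[8]
        if k <= j:
            break
    k = process(34)
    k = k + i * 4
    i = i + 24
    return 38

10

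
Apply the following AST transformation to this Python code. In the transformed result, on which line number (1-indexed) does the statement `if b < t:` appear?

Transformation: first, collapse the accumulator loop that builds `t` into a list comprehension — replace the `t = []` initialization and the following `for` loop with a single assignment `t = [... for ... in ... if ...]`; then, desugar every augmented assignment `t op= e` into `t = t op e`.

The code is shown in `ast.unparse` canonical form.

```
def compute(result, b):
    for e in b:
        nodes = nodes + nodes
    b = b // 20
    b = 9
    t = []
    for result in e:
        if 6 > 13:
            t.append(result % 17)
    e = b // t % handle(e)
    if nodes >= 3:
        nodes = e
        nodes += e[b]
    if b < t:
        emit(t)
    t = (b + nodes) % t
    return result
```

11

Transformed code:
def compute(result, b):
    for e in b:
        nodes = nodes + nodes
    b = b // 20
    b = 9
    t = [result % 17 for result in e if 6 > 13]
    e = b // t % handle(e)
    if nodes >= 3:
        nodes = e
        nodes = nodes + e[b]
    if b < t:
        emit(t)
    t = (b + nodes) % t
    return result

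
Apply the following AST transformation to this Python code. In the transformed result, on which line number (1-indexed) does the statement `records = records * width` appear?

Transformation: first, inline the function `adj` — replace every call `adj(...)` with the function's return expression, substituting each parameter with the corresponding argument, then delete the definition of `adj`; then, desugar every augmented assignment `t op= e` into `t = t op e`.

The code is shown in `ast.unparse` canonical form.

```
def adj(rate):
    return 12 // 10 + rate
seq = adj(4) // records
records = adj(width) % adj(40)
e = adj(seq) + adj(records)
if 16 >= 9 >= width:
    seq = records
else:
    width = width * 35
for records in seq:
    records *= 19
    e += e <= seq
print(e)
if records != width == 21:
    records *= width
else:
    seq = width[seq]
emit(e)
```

Transformed code:
seq = (12 // 10 + 4) // records
records = (12 // 10 + width) % (12 // 10 + 40)
e = 12 // 10 + seq + (12 // 10 + records)
if 16 >= 9 >= width:
    seq = records
else:
    width = width * 35
for records in seq:
    records = records * 19
    e = e + (e <= seq)
print(e)
if records != width == 21:
    records = records * width
else:
    seq = width[seq]
emit(e)

13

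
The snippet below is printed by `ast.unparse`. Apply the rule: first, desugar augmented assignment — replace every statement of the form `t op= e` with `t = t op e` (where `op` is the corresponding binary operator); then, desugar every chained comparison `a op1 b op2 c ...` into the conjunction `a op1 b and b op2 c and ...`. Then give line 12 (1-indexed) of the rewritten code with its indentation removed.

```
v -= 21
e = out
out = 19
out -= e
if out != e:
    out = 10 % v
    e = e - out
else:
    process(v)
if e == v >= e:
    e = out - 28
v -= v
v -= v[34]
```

v = v - v

Transformed code:
v = v - 21
e = out
out = 19
out = out - e
if out != e:
    out = 10 % v
    e = e - out
else:
    process(v)
if e == v and v >= e:
    e = out - 28
v = v - v
v = v - v[34]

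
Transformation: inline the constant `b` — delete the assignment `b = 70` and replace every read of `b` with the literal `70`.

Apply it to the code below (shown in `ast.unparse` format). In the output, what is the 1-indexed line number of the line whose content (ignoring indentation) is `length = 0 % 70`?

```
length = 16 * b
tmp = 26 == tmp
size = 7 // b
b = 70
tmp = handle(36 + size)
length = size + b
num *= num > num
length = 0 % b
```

Transformed code:
length = 16 * 70
tmp = 26 == tmp
size = 7 // 70
tmp = handle(36 + size)
length = size + 70
num *= num > num
length = 0 % 70

7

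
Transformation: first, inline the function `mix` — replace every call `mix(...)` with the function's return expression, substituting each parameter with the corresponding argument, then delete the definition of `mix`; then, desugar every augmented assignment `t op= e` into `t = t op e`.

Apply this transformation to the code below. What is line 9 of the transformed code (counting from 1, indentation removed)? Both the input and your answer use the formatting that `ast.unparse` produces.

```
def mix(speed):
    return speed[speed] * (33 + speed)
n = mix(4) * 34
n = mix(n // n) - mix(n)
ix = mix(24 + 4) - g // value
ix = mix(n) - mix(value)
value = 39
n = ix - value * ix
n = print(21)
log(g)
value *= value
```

Transformed code:
n = 4[4] * (33 + 4) * 34
n = (n // n)[n // n] * (33 + n // n) - n[n] * (33 + n)
ix = (24 + 4)[24 + 4] * (33 + (24 + 4)) - g // value
ix = n[n] * (33 + n) - value[value] * (33 + value)
value = 39
n = ix - value * ix
n = print(21)
log(g)
value = value * value

value = value * value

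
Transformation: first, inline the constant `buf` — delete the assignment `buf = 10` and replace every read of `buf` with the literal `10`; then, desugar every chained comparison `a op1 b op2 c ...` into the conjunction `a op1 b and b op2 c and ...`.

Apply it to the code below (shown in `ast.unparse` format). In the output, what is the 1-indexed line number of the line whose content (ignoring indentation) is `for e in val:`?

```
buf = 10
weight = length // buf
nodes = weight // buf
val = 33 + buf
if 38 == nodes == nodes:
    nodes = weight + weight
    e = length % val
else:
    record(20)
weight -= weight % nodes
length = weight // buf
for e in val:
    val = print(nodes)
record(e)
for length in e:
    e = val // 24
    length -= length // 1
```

Transformed code:
weight = length // 10
nodes = weight // 10
val = 33 + 10
if 38 == nodes and nodes == nodes:
    nodes = weight + weight
    e = length % val
else:
    record(20)
weight -= weight % nodes
length = weight // 10
for e in val:
    val = print(nodes)
record(e)
for length in e:
    e = val // 24
    length -= length // 1

11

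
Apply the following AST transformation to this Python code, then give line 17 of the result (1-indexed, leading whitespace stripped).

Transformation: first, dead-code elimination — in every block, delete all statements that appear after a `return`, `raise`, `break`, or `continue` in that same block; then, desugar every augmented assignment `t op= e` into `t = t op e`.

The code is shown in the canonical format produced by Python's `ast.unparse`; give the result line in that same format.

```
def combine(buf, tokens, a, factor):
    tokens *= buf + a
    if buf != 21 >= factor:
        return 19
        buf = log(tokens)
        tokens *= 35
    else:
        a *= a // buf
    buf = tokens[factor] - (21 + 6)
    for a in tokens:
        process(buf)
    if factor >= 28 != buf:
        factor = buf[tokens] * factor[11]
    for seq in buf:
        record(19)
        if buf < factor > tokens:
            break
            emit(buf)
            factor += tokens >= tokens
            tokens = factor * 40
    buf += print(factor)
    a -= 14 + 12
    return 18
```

a = a - (14 + 12)

Transformed code:
def combine(buf, tokens, a, factor):
    tokens = tokens * (buf + a)
    if buf != 21 >= factor:
        return 19
    else:
        a = a * (a // buf)
    buf = tokens[factor] - (21 + 6)
    for a in tokens:
        process(buf)
    if factor >= 28 != buf:
        factor = buf[tokens] * factor[11]
    for seq in buf:
        record(19)
        if buf < factor > tokens:
            break
    buf = buf + print(factor)
    a = a - (14 + 12)
    return 18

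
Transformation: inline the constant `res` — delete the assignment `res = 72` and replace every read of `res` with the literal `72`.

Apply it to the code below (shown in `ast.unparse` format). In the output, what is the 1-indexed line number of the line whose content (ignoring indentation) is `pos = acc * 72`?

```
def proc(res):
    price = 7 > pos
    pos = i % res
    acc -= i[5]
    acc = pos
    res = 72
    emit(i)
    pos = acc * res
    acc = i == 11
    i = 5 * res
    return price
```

7

Transformed code:
def proc(res):
    price = 7 > pos
    pos = i % 72
    acc -= i[5]
    acc = pos
    emit(i)
    pos = acc * 72
    acc = i == 11
    i = 5 * 72
    return price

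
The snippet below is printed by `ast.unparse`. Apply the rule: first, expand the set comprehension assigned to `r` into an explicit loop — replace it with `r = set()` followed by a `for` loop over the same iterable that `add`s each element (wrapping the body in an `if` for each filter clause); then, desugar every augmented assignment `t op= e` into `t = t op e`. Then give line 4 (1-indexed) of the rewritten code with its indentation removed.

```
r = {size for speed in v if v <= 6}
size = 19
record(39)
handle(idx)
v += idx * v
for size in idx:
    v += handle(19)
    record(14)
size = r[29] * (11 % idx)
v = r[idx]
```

Transformed code:
r = set()
for speed in v:
    if v <= 6:
        r.add(size)
size = 19
record(39)
handle(idx)
v = v + idx * v
for size in idx:
    v = v + handle(19)
    record(14)
size = r[29] * (11 % idx)
v = r[idx]

r.add(size)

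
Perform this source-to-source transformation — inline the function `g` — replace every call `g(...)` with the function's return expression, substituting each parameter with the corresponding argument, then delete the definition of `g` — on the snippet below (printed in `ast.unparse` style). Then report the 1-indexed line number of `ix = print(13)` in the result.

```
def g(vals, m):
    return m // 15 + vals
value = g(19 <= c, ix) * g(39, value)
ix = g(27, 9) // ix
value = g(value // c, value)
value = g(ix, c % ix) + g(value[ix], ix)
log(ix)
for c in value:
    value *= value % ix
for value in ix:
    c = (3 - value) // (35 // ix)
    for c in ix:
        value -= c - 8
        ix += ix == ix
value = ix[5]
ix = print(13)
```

14

Transformed code:
value = (ix // 15 + (19 <= c)) * (value // 15 + 39)
ix = (9 // 15 + 27) // ix
value = value // 15 + value // c
value = c % ix // 15 + ix + (ix // 15 + value[ix])
log(ix)
for c in value:
    value *= value % ix
for value in ix:
    c = (3 - value) // (35 // ix)
    for c in ix:
        value -= c - 8
        ix += ix == ix
value = ix[5]
ix = print(13)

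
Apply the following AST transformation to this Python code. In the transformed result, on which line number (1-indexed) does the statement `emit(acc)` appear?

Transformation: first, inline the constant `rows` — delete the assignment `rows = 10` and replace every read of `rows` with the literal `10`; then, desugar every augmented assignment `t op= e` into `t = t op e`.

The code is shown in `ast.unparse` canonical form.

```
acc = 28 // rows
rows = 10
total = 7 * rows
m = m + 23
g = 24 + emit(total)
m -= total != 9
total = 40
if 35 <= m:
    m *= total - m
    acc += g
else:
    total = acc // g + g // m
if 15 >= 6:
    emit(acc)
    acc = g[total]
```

Transformed code:
acc = 28 // 10
total = 7 * 10
m = m + 23
g = 24 + emit(total)
m = m - (total != 9)
total = 40
if 35 <= m:
    m = m * (total - m)
    acc = acc + g
else:
    total = acc // g + g // m
if 15 >= 6:
    emit(acc)
    acc = g[total]

13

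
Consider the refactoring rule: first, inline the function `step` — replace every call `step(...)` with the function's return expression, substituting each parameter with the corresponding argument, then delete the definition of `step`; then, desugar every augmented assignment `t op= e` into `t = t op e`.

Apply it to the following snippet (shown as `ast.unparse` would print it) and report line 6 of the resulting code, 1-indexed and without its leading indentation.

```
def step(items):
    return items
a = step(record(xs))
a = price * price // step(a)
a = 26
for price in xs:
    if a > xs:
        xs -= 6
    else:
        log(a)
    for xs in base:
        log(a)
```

xs = xs - 6

Transformed code:
a = record(xs)
a = price * price // a
a = 26
for price in xs:
    if a > xs:
        xs = xs - 6
    else:
        log(a)
    for xs in base:
        log(a)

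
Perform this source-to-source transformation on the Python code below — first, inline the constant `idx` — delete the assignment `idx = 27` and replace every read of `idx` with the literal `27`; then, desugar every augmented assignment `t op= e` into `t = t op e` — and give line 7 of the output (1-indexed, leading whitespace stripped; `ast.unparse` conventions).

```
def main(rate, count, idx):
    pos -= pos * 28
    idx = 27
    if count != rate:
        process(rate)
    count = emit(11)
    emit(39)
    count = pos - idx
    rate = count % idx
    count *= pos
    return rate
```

count = pos - 27

Transformed code:
def main(rate, count, idx):
    pos = pos - pos * 28
    if count != rate:
        process(rate)
    count = emit(11)
    emit(39)
    count = pos - 27
    rate = count % 27
    count = count * pos
    return rate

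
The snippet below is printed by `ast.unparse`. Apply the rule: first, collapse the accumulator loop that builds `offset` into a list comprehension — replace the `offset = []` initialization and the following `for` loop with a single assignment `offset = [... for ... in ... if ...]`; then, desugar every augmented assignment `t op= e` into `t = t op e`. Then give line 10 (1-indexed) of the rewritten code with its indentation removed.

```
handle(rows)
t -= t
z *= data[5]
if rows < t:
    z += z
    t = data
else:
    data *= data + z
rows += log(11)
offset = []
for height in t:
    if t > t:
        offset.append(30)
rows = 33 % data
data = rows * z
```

Transformed code:
handle(rows)
t = t - t
z = z * data[5]
if rows < t:
    z = z + z
    t = data
else:
    data = data * (data + z)
rows = rows + log(11)
offset = [30 for height in t if t > t]
rows = 33 % data
data = rows * z

offset = [30 for height in t if t > t]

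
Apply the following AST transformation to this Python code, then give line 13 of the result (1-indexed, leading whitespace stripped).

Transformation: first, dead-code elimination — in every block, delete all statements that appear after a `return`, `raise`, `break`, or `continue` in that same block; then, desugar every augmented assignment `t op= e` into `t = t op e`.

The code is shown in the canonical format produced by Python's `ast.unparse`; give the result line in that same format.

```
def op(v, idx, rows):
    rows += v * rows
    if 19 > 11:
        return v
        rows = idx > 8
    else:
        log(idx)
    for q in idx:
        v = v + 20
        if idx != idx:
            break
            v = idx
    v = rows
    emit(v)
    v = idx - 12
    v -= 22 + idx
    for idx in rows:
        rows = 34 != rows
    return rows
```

Transformed code:
def op(v, idx, rows):
    rows = rows + v * rows
    if 19 > 11:
        return v
    else:
        log(idx)
    for q in idx:
        v = v + 20
        if idx != idx:
            break
    v = rows
    emit(v)
    v = idx - 12
    v = v - (22 + idx)
    for idx in rows:
        rows = 34 != rows
    return rows

v = idx - 12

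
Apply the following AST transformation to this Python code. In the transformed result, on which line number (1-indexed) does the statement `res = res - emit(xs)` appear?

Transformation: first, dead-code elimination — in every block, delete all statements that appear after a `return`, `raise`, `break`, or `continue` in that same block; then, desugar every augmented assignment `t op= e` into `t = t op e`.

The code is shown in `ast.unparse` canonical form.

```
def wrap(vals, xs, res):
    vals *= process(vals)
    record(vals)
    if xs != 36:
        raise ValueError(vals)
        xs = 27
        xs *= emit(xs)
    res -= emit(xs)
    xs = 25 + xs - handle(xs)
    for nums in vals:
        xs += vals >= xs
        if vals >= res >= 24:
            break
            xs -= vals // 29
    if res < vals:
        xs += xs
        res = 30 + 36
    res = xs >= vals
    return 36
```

6

Transformed code:
def wrap(vals, xs, res):
    vals = vals * process(vals)
    record(vals)
    if xs != 36:
        raise ValueError(vals)
    res = res - emit(xs)
    xs = 25 + xs - handle(xs)
    for nums in vals:
        xs = xs + (vals >= xs)
        if vals >= res >= 24:
            break
    if res < vals:
        xs = xs + xs
        res = 30 + 36
    res = xs >= vals
    return 36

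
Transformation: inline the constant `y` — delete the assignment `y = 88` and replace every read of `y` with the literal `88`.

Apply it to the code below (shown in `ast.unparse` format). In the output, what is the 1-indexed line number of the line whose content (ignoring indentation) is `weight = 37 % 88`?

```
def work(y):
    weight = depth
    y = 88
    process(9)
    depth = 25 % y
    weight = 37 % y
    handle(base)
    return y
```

Transformed code:
def work(y):
    weight = depth
    process(9)
    depth = 25 % 88
    weight = 37 % 88
    handle(base)
    return 88

5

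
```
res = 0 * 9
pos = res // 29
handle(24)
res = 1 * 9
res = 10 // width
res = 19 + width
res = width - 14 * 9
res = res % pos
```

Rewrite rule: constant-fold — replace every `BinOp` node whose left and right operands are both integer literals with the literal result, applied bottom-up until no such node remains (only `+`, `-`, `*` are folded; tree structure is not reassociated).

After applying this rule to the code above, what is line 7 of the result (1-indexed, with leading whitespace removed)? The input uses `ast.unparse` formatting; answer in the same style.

res = width - 126

Transformed code:
res = 0
pos = res // 29
handle(24)
res = 9
res = 10 // width
res = 19 + width
res = width - 126
res = res % pos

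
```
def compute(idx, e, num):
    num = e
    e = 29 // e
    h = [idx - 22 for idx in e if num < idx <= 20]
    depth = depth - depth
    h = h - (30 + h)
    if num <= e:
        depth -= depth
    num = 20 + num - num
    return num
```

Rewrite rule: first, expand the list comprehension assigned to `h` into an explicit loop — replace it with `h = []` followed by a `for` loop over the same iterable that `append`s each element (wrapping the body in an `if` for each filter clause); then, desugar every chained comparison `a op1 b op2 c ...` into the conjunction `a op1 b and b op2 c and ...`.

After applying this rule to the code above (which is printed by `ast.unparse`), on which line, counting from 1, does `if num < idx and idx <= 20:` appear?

6

Transformed code:
def compute(idx, e, num):
    num = e
    e = 29 // e
    h = []
    for idx in e:
        if num < idx and idx <= 20:
            h.append(idx - 22)
    depth = depth - depth
    h = h - (30 + h)
    if num <= e:
        depth -= depth
    num = 20 + num - num
    return num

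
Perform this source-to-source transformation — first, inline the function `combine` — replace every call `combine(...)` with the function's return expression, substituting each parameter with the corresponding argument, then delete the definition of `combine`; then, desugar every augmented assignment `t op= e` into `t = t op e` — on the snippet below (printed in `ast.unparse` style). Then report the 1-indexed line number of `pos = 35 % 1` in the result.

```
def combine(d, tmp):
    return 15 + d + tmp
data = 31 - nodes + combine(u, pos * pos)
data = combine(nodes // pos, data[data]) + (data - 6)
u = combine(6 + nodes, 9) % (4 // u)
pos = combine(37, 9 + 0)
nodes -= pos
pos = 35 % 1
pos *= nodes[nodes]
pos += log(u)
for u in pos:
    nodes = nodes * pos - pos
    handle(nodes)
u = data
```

Transformed code:
data = 31 - nodes + (15 + u + pos * pos)
data = 15 + nodes // pos + data[data] + (data - 6)
u = (15 + (6 + nodes) + 9) % (4 // u)
pos = 15 + 37 + (9 + 0)
nodes = nodes - pos
pos = 35 % 1
pos = pos * nodes[nodes]
pos = pos + log(u)
for u in pos:
    nodes = nodes * pos - pos
    handle(nodes)
u = data

6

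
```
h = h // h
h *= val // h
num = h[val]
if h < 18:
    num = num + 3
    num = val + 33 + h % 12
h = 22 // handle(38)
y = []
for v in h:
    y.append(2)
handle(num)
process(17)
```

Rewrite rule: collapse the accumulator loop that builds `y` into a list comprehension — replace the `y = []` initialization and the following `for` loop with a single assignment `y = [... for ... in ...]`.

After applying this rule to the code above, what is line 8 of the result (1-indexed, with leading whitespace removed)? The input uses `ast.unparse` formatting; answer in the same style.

y = [2 for v in h]

Transformed code:
h = h // h
h *= val // h
num = h[val]
if h < 18:
    num = num + 3
    num = val + 33 + h % 12
h = 22 // handle(38)
y = [2 for v in h]
handle(num)
process(17)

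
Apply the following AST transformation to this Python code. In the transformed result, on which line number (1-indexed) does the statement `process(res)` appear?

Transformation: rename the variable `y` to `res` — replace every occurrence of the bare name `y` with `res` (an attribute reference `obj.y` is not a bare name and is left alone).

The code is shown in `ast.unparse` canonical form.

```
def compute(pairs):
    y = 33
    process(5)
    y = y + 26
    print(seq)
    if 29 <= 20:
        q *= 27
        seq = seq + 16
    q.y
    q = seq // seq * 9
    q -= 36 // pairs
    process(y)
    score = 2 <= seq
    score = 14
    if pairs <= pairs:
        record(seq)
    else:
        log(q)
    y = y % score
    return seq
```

12

Transformed code:
def compute(pairs):
    res = 33
    process(5)
    res = res + 26
    print(seq)
    if 29 <= 20:
        q *= 27
        seq = seq + 16
    q.y
    q = seq // seq * 9
    q -= 36 // pairs
    process(res)
    score = 2 <= seq
    score = 14
    if pairs <= pairs:
        record(seq)
    else:
        log(q)
    res = res % score
    return seq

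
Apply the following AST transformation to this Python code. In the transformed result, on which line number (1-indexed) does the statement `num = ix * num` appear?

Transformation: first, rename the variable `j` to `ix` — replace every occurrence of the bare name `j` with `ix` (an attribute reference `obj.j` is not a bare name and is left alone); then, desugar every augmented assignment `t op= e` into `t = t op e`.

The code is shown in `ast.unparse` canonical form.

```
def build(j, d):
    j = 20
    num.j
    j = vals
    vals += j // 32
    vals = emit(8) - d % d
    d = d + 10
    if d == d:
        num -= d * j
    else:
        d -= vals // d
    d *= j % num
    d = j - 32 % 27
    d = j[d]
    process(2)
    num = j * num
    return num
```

16

Transformed code:
def build(ix, d):
    ix = 20
    num.j
    ix = vals
    vals = vals + ix // 32
    vals = emit(8) - d % d
    d = d + 10
    if d == d:
        num = num - d * ix
    else:
        d = d - vals // d
    d = d * (ix % num)
    d = ix - 32 % 27
    d = ix[d]
    process(2)
    num = ix * num
    return num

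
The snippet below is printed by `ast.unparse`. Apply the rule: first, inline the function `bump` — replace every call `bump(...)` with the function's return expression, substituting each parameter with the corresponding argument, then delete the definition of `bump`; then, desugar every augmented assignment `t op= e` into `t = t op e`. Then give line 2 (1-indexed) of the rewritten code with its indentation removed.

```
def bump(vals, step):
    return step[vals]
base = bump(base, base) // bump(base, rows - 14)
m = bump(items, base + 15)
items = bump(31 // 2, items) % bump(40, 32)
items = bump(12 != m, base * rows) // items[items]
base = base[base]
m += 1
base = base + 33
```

m = (base + 15)[items]

Transformed code:
base = base[base] // (rows - 14)[base]
m = (base + 15)[items]
items = items[31 // 2] % 32[40]
items = (base * rows)[12 != m] // items[items]
base = base[base]
m = m + 1
base = base + 33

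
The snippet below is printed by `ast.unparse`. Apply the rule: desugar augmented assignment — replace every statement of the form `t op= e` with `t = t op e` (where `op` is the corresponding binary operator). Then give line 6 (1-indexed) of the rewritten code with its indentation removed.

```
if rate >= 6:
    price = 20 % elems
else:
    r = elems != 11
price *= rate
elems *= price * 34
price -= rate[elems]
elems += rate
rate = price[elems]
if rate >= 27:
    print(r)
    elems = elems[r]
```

elems = elems * (price * 34)

Transformed code:
if rate >= 6:
    price = 20 % elems
else:
    r = elems != 11
price = price * rate
elems = elems * (price * 34)
price = price - rate[elems]
elems = elems + rate
rate = price[elems]
if rate >= 27:
    print(r)
    elems = elems[r]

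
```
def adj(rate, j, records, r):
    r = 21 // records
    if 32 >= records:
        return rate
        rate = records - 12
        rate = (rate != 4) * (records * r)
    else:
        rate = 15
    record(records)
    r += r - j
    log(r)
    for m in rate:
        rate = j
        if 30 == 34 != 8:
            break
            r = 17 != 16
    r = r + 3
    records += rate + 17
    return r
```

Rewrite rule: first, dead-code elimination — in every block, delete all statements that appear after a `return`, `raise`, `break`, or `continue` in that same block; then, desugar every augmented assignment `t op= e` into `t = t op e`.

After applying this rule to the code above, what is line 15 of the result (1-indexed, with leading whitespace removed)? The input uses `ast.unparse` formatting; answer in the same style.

records = records + (rate + 17)

Transformed code:
def adj(rate, j, records, r):
    r = 21 // records
    if 32 >= records:
        return rate
    else:
        rate = 15
    record(records)
    r = r + (r - j)
    log(r)
    for m in rate:
        rate = j
        if 30 == 34 != 8:
            break
    r = r + 3
    records = records + (rate + 17)
    return r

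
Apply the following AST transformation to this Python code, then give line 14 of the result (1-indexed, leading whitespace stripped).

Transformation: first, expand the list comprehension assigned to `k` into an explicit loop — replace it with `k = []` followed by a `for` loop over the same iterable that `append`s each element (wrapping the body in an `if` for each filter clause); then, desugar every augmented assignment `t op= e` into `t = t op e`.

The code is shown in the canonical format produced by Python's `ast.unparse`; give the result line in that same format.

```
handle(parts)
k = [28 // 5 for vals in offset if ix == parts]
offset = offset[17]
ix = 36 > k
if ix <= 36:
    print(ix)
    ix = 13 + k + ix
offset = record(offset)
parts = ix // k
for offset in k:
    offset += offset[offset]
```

offset = offset + offset[offset]

Transformed code:
handle(parts)
k = []
for vals in offset:
    if ix == parts:
        k.append(28 // 5)
offset = offset[17]
ix = 36 > k
if ix <= 36:
    print(ix)
    ix = 13 + k + ix
offset = record(offset)
parts = ix // k
for offset in k:
    offset = offset + offset[offset]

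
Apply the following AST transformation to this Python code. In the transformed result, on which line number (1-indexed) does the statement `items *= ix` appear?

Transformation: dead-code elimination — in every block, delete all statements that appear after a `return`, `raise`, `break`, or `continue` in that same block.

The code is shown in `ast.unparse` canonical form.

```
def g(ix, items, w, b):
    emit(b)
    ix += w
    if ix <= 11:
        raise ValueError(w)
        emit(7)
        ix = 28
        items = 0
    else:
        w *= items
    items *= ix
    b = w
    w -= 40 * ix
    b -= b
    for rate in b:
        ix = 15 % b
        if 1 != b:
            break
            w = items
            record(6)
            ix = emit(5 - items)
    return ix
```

8

Transformed code:
def g(ix, items, w, b):
    emit(b)
    ix += w
    if ix <= 11:
        raise ValueError(w)
    else:
        w *= items
    items *= ix
    b = w
    w -= 40 * ix
    b -= b
    for rate in b:
        ix = 15 % b
        if 1 != b:
            break
    return ix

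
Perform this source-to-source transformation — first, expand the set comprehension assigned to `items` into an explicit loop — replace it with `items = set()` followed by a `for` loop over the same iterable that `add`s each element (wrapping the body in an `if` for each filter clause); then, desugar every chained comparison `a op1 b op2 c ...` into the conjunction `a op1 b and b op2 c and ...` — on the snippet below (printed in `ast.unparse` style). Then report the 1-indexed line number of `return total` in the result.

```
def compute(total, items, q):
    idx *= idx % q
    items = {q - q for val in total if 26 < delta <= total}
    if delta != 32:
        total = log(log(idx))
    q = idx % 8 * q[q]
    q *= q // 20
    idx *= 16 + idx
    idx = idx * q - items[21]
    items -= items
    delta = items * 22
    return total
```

Transformed code:
def compute(total, items, q):
    idx *= idx % q
    items = set()
    for val in total:
        if 26 < delta and delta <= total:
            items.add(q - q)
    if delta != 32:
        total = log(log(idx))
    q = idx % 8 * q[q]
    q *= q // 20
    idx *= 16 + idx
    idx = idx * q - items[21]
    items -= items
    delta = items * 22
    return total

15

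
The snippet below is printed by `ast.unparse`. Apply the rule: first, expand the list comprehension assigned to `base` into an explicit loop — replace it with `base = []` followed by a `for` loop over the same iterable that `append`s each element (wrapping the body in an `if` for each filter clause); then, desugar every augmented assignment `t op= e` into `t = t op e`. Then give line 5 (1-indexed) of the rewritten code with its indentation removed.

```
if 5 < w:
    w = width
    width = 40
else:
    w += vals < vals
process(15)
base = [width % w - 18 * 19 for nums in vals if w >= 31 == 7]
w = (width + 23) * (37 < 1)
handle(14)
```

w = w + (vals < vals)

Transformed code:
if 5 < w:
    w = width
    width = 40
else:
    w = w + (vals < vals)
process(15)
base = []
for nums in vals:
    if w >= 31 == 7:
        base.append(width % w - 18 * 19)
w = (width + 23) * (37 < 1)
handle(14)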